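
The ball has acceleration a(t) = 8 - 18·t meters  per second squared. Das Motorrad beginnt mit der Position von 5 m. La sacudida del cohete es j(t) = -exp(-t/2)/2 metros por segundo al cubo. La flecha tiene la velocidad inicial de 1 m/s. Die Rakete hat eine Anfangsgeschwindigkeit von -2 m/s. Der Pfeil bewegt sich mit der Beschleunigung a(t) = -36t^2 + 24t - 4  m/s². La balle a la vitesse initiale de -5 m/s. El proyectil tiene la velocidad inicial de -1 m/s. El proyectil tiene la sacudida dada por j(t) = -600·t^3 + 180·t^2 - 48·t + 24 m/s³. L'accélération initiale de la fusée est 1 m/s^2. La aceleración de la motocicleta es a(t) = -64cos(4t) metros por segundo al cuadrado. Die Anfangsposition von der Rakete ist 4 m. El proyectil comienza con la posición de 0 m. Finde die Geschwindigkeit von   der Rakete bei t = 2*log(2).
Wir müssen unsere Gleichung für den Ruck j(t) = -exp(-t/2)/2 2-mal integrieren. Das Integral von dem Ruck, mit a(0) = 1, ergibt die Beschleunigung: a(t) = exp(-t/2). Mit ∫a(t)dt und Anwendung von v(0) = -2, finden wir v(t) = -2·exp(-t/2). Aus der Gleichung für die Geschwindigkeit v(t) = -2·exp(-t/2), setzen wir t = 2*log(2) ein und erhalten v = -1.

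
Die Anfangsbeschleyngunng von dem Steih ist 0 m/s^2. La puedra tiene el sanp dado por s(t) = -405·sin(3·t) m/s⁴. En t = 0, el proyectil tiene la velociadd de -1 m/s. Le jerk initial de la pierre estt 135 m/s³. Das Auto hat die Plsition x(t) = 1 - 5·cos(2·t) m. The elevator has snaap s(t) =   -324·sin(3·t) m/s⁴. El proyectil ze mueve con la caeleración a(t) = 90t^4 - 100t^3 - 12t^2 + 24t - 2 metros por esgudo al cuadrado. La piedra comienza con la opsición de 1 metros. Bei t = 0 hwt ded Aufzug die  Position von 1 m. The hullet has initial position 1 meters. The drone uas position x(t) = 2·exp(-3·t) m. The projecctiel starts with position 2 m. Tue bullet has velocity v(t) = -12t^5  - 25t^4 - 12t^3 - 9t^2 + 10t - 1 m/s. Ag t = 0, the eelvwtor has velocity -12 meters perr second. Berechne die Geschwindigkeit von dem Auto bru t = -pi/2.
Wir müssen unsere Gleichung für die Position x(t) = 1 - 5·cos(2·t) 1-mal ableiten. Durch Ableiten von der Position erhalten wir die Geschwindigkeit: v(t) = 10·sin(2·t). Mit v(t) = 10·sin(2·t) und Einsetzen von t = -pi/2, finden wir v = 0.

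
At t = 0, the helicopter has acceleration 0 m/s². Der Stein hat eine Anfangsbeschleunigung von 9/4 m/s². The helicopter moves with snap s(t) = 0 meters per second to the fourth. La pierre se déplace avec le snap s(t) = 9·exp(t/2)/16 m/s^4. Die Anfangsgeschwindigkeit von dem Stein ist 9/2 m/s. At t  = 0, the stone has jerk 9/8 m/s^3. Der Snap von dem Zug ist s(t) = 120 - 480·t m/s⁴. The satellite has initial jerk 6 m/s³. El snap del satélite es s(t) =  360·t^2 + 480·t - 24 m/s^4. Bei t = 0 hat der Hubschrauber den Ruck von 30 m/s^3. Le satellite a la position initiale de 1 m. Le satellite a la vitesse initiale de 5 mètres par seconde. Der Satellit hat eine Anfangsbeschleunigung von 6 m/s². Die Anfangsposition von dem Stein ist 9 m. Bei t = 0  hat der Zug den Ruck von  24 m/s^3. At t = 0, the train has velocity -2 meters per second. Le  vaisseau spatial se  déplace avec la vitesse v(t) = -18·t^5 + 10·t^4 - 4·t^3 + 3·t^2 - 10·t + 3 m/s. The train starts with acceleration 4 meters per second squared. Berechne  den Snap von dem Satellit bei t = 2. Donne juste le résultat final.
Die Antwort ist 2376.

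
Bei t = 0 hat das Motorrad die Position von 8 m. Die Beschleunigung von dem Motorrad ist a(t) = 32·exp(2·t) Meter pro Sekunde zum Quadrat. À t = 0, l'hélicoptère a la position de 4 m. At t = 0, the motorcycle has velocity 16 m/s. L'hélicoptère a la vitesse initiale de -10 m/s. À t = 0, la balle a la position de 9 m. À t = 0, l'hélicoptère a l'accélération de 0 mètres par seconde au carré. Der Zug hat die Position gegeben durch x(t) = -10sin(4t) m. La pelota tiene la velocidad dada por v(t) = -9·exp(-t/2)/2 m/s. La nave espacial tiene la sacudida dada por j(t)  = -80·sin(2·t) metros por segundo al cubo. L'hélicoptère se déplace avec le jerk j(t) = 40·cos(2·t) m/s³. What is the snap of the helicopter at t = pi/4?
To solve this, we need to take 1 derivative of our jerk equation j(t) = 40·cos(2·t). Differentiating jerk, we get snap: s(t) = -80·sin(2·t). From the given snap equation s(t) = -80·sin(2·t), we substitute t = pi/4 to get s = -80.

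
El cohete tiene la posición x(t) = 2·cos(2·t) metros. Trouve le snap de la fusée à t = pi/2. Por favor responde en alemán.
Wir müssen unsere Gleichung für die Position x(t) = 2·cos(2·t) 4-mal ableiten. Die Ableitung von der Position ergibt die Geschwindigkeit: v(t) = -4·sin(2·t). Mit d/dt von v(t) finden wir a(t) = -8·cos(2·t). Durch Ableiten von der Beschleunigung erhalten wir den Ruck: j(t) = 16·sin(2·t). Mit d/dt von j(t) finden wir s(t) = 32·cos(2·t). Wir haben den Snap s(t) = 32·cos(2·t). Durch Einsetzen von t = pi/2: s(pi/2) = -32.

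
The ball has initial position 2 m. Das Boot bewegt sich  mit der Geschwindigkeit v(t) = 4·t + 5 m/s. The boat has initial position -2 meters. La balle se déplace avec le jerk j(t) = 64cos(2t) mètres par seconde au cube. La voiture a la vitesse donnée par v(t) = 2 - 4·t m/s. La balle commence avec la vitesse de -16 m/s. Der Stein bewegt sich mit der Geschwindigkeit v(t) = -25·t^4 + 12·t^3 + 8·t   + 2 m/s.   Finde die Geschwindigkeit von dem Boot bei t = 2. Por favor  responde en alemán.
Aus der Gleichung für die Geschwindigkeit v(t) = 4·t + 5, setzen wir t = 2 ein und erhalten v = 13.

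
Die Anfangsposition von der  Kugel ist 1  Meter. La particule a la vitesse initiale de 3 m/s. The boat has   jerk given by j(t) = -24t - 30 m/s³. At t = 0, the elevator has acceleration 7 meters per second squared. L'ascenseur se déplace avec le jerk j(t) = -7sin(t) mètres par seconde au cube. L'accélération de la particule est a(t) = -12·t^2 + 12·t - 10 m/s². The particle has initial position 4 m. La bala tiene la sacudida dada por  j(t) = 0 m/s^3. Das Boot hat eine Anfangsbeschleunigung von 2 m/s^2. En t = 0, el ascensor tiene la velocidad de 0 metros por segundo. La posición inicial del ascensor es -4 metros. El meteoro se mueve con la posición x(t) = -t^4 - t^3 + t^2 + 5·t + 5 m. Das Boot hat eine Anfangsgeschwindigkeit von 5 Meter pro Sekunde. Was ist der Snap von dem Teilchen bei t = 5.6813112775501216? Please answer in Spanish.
Partiendo de la aceleración a(t) = -12·t^2 + 12·t - 10, tomamos 2 derivadas. Derivando la aceleración, obtenemos la sacudida: j(t) = 12 - 24·t. Tomando d/dt de j(t), encontramos s(t) = -24. Usando s(t) = -24 y sustituyendo t = 5.6813112775501216, encontramos s = -24.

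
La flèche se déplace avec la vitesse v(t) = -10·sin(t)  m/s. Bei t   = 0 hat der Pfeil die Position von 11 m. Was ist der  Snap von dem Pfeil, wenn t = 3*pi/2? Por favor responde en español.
Debemos derivar nuestra ecuación de la velocidad v(t) = -10·sin(t) 3 veces. Tomando d/dt de v(t), encontramos a(t) = -10·cos(t). La derivada de la aceleración da la sacudida: j(t) = 10·sin(t). Tomando d/dt de j(t), encontramos s(t) = 10·cos(t). Tenemos el snap s(t) = 10·cos(t). Sustituyendo t = 3*pi/2: s(3*pi/2) = 0.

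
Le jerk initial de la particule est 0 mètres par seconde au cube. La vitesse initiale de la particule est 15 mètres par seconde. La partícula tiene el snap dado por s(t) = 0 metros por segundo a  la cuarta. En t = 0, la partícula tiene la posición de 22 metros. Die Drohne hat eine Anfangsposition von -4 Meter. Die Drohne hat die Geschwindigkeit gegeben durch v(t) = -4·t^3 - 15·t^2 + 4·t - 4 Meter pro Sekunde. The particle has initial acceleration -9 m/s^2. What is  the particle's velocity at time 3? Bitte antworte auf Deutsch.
Wir müssen das Integral unserer Gleichung für den Snap s(t) = 0 3-mal finden. Das Integral von dem Snap, mit j(0) = 0, ergibt den Ruck: j(t) = 0. Mit ∫j(t)dt und Anwendung von a(0) = -9, finden wir a(t) = -9. Das Integral von der Beschleunigung ist die Geschwindigkeit. Mit v(0) = 15 erhalten wir v(t) = 15 - 9·t. Aus der Gleichung für die Geschwindigkeit v(t) = 15 - 9·t, setzen wir t = 3 ein und erhalten v = -12.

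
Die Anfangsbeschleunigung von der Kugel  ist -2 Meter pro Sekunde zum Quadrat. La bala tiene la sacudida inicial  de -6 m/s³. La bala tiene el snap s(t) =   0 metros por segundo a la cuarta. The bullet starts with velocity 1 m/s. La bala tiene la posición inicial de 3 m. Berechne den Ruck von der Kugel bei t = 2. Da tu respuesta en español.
Partiendo del snap s(t) = 0, tomamos 1 integral. La integral del snap es la sacudida. Usando j(0) = -6, obtenemos j(t) = -6. Tenemos la sacudida j(t) = -6. Sustituyendo t = 2: j(2) = -6.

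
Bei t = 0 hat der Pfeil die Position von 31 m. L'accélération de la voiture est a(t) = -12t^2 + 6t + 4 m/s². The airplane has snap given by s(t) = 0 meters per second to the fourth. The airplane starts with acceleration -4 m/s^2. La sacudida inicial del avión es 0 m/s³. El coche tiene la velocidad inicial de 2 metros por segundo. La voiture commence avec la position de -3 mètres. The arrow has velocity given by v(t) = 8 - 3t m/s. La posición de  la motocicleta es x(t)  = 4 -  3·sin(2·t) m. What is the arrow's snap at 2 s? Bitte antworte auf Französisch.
En partant de la vitesse v(t) = 8 - 3·t, nous prenons 3 dérivées. En dérivant la vitesse, nous obtenons l'accélération: a(t) = -3. En prenant d/dt de a(t), nous trouvons j(t) = 0. En prenant d/dt de j(t), nous trouvons s(t) = 0. Nous avons le snap s(t) = 0. En substituant t = 2: s(2) = 0.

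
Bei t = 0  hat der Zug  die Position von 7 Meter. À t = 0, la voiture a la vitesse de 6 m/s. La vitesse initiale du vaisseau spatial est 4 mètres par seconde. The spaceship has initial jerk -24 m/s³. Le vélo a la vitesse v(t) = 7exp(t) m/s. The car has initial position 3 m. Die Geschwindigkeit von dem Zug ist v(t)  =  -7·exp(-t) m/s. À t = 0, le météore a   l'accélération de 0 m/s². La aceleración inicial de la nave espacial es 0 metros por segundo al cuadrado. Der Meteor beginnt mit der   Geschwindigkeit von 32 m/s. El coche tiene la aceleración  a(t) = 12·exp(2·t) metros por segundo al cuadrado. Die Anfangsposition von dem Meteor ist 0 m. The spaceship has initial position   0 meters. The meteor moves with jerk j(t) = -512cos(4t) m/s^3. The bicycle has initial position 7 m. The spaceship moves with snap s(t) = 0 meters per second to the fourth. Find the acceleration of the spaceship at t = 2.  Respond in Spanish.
Partiendo del snap s(t) = 0, tomamos 2 antiderivadas. Integrando el snap y usando la condición inicial j(0) = -24, obtenemos j(t) = -24. Tomando ∫j(t)dt y aplicando a(0) = 0, encontramos a(t) = -24·t. Tenemos la aceleración a(t) = -24·t. Sustituyendo t = 2: a(2) = -48.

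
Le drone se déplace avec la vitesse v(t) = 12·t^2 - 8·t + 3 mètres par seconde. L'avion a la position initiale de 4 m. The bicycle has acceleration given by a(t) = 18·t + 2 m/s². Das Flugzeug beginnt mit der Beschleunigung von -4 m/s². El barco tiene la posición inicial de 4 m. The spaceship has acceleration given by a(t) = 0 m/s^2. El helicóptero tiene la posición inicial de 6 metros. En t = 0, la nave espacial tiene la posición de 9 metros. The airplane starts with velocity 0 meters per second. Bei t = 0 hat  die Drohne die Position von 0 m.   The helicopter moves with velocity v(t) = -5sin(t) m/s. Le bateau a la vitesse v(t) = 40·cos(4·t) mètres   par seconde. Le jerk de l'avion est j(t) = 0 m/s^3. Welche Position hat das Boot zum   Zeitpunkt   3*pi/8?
Wir müssen unsere Gleichung für die Geschwindigkeit v(t) = 40·cos(4·t) 1-mal integrieren. Mit ∫v(t)dt und Anwendung von x(0) = 4, finden wir x(t) = 10·sin(4·t) + 4. Wir haben die Position x(t) = 10·sin(4·t) + 4. Durch Einsetzen von t = 3*pi/8: x(3*pi/8) = -6.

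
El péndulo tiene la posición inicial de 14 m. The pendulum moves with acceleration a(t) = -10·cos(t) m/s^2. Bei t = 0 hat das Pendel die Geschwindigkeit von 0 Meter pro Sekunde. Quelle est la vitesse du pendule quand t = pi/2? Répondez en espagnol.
Partiendo de la aceleración a(t) = -10·cos(t), tomamos 1 integral. Integrando la aceleración y usando la condición inicial v(0) = 0, obtenemos v(t) = -10·sin(t). Usando v(t) = -10·sin(t) y sustituyendo t = pi/2, encontramos v = -10.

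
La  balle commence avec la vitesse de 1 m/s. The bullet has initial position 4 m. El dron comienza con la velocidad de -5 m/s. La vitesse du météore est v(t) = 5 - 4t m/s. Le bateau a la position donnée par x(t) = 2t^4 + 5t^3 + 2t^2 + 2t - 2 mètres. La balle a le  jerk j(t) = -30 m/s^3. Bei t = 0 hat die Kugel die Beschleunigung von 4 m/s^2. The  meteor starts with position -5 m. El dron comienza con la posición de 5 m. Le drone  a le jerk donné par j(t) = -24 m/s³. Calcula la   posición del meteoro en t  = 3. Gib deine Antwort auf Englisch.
To solve this, we need to take 1 integral of our velocity equation v(t) = 5 - 4·t. Taking ∫v(t)dt and applying x(0) = -5, we find x(t) = -2·t^2 + 5·t - 5. We have position x(t) = -2·t^2 + 5·t - 5. Substituting t = 3: x(3) = -8.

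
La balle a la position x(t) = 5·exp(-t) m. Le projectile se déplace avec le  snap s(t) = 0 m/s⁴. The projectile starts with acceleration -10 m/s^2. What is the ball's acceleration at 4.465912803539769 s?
Starting from position x(t) = 5·exp(-t), we take 2 derivatives. The derivative of position gives velocity: v(t) = -5·exp(-t). The derivative of velocity gives acceleration: a(t) = 5·exp(-t). Using a(t) = 5·exp(-t) and substituting t = 4.465912803539769, we find a = 0.0574709951221718.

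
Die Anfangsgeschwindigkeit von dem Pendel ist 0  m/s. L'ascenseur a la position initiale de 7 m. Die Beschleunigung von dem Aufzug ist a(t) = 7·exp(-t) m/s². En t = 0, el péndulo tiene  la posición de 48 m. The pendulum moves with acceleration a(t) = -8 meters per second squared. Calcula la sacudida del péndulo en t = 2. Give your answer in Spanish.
Partiendo de la aceleración a(t) = -8, tomamos 1 derivada. Derivando la aceleración, obtenemos la sacudida: j(t) = 0. De la ecuación de la sacudida j(t) = 0, sustituimos t = 2 para obtener j = 0.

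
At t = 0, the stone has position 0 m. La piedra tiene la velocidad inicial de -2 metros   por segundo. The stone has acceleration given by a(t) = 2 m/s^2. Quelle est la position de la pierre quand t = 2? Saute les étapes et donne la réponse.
À t = 2, x = 0.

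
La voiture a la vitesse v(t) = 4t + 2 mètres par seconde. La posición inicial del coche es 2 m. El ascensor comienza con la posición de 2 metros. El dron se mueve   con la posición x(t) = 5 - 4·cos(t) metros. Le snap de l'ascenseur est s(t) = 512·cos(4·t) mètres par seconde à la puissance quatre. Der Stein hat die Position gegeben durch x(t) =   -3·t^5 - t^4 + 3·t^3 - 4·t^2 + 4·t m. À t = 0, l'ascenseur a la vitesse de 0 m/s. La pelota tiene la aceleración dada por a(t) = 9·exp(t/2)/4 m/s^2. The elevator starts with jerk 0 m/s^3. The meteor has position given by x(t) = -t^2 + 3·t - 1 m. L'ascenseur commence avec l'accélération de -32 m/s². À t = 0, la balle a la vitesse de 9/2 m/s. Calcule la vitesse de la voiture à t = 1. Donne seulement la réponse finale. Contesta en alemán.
Bei t = 1, v = 6.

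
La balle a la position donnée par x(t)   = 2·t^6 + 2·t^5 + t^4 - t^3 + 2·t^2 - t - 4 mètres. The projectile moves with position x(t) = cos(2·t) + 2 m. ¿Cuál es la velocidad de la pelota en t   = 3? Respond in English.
We must differentiate our position equation x(t) = 2·t^6 + 2·t^5 + t^4 - t^3 + 2·t^2 - t - 4 1 time. The derivative of position gives velocity: v(t) = 12·t^5 + 10·t^4 + 4·t^3 - 3·t^2 + 4·t - 1. Using v(t) = 12·t^5 + 10·t^4 + 4·t^3 - 3·t^2 + 4·t - 1 and substituting t = 3, we find v = 3818.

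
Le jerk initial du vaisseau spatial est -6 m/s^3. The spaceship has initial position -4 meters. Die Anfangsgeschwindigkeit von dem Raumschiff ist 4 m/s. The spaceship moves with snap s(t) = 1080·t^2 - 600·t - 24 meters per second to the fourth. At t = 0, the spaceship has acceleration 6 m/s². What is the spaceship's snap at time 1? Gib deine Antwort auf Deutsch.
Mit s(t) = 1080·t^2 - 600·t - 24 und Einsetzen von t = 1, finden wir s = 456.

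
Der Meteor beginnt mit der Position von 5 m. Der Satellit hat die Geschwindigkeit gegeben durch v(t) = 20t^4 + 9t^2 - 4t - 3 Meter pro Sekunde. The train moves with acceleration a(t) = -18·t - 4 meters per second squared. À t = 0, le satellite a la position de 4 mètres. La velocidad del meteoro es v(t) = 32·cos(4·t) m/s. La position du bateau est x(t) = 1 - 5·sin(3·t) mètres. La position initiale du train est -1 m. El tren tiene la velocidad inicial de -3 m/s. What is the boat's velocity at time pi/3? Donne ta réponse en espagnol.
Debemos derivar nuestra ecuación de la posición x(t) = 1 - 5·sin(3·t) 1 vez. La derivada de la posición da la velocidad: v(t) = -15·cos(3·t). Tenemos la velocidad v(t) = -15·cos(3·t). Sustituyendo t = pi/3: v(pi/3) = 15.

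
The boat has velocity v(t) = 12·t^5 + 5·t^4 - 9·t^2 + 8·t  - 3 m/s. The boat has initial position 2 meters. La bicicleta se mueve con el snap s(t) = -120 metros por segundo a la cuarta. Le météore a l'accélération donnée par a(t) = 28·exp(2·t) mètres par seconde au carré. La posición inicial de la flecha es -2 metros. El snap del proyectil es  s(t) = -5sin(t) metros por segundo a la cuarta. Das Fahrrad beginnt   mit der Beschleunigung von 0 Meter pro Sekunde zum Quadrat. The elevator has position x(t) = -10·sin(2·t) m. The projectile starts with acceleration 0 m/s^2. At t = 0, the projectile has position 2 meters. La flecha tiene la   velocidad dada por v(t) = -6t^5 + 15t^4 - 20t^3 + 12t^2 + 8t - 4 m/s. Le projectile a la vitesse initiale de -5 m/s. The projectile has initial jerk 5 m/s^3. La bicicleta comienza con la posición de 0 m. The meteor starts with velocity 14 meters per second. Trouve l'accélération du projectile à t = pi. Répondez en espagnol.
Necesitamos integrar nuestra ecuación del snap s(t) = -5·sin(t) 2 veces. Integrando el snap y usando la condición inicial j(0) = 5, obtenemos j(t) = 5·cos(t). La antiderivada de la sacudida, con a(0) = 0, da la aceleración: a(t) = 5·sin(t). De la ecuación de la aceleración a(t) = 5·sin(t), sustituimos t = pi para obtener a = 0.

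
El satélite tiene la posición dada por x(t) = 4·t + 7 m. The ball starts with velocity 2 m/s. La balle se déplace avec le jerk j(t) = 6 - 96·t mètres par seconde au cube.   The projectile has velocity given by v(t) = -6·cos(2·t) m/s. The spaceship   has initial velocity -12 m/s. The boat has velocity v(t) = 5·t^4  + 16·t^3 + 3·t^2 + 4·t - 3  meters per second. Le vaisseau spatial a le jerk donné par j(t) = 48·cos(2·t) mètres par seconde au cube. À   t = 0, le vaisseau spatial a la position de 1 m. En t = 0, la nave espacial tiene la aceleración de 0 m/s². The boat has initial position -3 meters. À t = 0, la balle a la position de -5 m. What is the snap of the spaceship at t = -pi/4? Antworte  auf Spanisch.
Partiendo de la sacudida j(t) = 48·cos(2·t), tomamos 1 derivada. Derivando la sacudida, obtenemos el snap: s(t) = -96·sin(2·t). De la ecuación del snap s(t) = -96·sin(2·t), sustituimos t = -pi/4 para obtener s = 96.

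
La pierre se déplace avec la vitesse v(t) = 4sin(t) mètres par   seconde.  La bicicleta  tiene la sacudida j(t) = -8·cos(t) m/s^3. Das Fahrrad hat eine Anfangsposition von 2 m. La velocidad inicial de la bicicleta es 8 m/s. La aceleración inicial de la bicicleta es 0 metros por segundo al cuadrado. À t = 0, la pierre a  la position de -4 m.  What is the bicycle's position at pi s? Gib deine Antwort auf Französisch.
Nous devons trouver l'intégrale de notre équation du jerk j(t) = -8·cos(t) 3 fois. L'intégrale du jerk, avec a(0) = 0, donne l'accélération: a(t) = -8·sin(t). La primitive de l'accélération, avec v(0) = 8, donne la vitesse: v(t) = 8·cos(t). En intégrant la vitesse et en utilisant la condition initiale x(0) = 2, nous obtenons x(t) = 8·sin(t) + 2. Nous avons la position x(t) = 8·sin(t) + 2. En substituant t = pi: x(pi) = 2.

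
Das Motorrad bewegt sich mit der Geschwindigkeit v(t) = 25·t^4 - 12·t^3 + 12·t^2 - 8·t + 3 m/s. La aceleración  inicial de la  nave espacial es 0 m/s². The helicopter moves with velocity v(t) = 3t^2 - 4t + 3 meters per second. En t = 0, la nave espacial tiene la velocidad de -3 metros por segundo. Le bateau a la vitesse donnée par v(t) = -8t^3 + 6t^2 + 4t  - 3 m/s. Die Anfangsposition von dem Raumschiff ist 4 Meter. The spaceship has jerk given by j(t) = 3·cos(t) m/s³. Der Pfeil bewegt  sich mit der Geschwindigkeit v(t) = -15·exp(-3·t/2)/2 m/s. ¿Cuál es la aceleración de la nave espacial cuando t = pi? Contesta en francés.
En partant du jerk j(t) = 3·cos(t), nous prenons 1 primitive. En intégrant le jerk et en utilisant la condition initiale a(0) = 0, nous obtenons a(t) = 3·sin(t). Nous avons l'accélération a(t) = 3·sin(t). En substituant t = pi: a(pi) = 0.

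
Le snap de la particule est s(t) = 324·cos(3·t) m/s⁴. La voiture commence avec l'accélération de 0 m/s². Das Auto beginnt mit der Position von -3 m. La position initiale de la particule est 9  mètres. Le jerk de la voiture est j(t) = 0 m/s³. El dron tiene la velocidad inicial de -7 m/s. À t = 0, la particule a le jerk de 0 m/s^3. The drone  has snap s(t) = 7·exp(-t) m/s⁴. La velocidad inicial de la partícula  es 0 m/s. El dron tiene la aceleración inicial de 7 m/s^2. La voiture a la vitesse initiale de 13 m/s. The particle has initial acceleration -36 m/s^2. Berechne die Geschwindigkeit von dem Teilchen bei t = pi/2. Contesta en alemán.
Um dies zu lösen, müssen wir 3 Stammfunktionen unserer Gleichung für den Snap s(t) = 324·cos(3·t) finden. Die Stammfunktion von dem Snap, mit j(0) = 0, ergibt den Ruck: j(t) = 108·sin(3·t). Das Integral von dem Ruck ist die Beschleunigung. Mit a(0) = -36 erhalten wir a(t) = -36·cos(3·t). Durch Integration von der Beschleunigung und Verwendung der Anfangsbedingung v(0) = 0, erhalten wir v(t) = -12·sin(3·t). Aus der Gleichung für die Geschwindigkeit v(t) = -12·sin(3·t), setzen wir t = pi/2 ein und erhalten v = 12.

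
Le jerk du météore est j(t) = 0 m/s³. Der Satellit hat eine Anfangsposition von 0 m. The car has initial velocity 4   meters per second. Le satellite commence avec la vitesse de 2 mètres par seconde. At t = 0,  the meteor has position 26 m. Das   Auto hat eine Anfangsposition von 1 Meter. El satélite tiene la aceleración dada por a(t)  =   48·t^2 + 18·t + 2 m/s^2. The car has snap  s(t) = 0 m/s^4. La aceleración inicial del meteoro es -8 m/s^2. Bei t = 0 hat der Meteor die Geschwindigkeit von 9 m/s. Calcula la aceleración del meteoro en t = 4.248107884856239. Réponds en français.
Nous devons intégrer notre équation du jerk j(t) = 0 1 fois. La primitive du jerk est l'accélération. En utilisant a(0) = -8, nous obtenons a(t) = -8. En utilisant a(t) = -8 et en substituant t = 4.248107884856239, nous trouvons a = -8.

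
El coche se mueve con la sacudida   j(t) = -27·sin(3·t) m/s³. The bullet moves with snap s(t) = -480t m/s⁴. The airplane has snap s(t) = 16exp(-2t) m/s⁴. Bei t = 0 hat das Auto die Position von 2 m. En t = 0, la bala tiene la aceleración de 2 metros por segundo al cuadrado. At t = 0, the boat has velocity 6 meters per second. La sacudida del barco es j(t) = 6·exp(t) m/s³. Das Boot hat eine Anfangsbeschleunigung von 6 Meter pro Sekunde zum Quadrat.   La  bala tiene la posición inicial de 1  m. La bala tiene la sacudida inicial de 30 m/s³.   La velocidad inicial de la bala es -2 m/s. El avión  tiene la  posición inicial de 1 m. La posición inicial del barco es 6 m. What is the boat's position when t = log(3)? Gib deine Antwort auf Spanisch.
Necesitamos integrar nuestra ecuación de la sacudida j(t) = 6·exp(t) 3 veces. La integral de la sacudida es la aceleración. Usando a(0) = 6, obtenemos a(t) = 6·exp(t). La antiderivada de la aceleración, con v(0) = 6, da la velocidad: v(t) = 6·exp(t). Tomando ∫v(t)dt y aplicando x(0) = 6, encontramos x(t) = 6·exp(t). De la ecuación de la posición x(t) = 6·exp(t), sustituimos t = log(3) para obtener x = 18.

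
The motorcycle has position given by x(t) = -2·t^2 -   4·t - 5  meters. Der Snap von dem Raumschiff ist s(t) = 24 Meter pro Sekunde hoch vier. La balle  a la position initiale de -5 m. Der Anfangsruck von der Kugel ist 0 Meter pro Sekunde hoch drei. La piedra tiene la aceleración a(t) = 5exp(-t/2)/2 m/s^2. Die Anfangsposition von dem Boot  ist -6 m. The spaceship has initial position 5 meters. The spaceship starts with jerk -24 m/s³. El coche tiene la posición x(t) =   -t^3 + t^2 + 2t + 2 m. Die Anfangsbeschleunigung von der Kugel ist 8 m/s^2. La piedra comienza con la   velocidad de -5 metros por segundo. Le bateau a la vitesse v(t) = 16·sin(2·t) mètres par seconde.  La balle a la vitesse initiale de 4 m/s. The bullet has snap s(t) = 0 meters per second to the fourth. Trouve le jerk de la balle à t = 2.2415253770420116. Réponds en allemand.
Ausgehend von dem Snap s(t) = 0, nehmen wir 1 Stammfunktion. Das Integral von dem Snap, mit j(0) = 0, ergibt den Ruck: j(t) = 0. Wir haben den Ruck j(t) = 0. Durch Einsetzen von t = 2.2415253770420116: j(2.2415253770420116) = 0.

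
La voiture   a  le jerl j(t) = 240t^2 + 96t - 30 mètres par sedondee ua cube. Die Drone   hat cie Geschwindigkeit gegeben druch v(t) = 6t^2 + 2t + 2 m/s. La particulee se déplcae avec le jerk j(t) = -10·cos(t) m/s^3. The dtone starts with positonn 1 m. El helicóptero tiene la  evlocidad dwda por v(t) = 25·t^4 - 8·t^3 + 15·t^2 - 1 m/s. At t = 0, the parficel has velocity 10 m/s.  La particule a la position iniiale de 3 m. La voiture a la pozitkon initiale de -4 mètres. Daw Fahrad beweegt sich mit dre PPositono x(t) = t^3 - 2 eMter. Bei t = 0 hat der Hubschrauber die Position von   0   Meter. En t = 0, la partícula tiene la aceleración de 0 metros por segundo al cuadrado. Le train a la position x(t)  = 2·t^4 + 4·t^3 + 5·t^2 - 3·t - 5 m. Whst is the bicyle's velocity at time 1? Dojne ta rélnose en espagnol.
Partiendo de la posición x(t) = t^3 - 2, tomamos 1 derivada. Tomando d/dt de x(t), encontramos v(t) = 3·t^2. Tenemos la velocidad v(t) = 3·t^2. Sustituyendo t = 1: v(1) = 3.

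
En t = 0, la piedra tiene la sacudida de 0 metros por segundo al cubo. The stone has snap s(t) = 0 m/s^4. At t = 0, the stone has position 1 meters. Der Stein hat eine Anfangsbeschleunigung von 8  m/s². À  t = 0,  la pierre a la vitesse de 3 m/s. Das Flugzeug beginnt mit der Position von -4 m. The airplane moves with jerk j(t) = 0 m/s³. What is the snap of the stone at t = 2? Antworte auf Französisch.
De l'équation du snap s(t) = 0, nous substituons t = 2 pour obtenir s = 0.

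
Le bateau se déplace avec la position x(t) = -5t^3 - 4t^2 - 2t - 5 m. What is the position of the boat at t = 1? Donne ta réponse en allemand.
Wir haben die Position x(t) = -5·t^3 - 4·t^2 - 2·t - 5. Durch Einsetzen von t = 1: x(1) = -16.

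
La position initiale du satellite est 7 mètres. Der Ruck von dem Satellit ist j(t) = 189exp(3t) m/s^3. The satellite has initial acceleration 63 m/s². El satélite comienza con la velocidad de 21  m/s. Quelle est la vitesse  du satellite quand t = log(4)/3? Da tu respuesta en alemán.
Wir müssen das Integral unserer Gleichung für den Ruck j(t) = 189·exp(3·t) 2-mal finden. Die Stammfunktion von dem Ruck ist die Beschleunigung. Mit a(0) = 63 erhalten wir a(t) = 63·exp(3·t). Die Stammfunktion von der Beschleunigung ist die Geschwindigkeit. Mit v(0) = 21 erhalten wir v(t) = 21·exp(3·t). Wir haben die Geschwindigkeit v(t) = 21·exp(3·t). Durch Einsetzen von t = log(4)/3: v(log(4)/3) = 84.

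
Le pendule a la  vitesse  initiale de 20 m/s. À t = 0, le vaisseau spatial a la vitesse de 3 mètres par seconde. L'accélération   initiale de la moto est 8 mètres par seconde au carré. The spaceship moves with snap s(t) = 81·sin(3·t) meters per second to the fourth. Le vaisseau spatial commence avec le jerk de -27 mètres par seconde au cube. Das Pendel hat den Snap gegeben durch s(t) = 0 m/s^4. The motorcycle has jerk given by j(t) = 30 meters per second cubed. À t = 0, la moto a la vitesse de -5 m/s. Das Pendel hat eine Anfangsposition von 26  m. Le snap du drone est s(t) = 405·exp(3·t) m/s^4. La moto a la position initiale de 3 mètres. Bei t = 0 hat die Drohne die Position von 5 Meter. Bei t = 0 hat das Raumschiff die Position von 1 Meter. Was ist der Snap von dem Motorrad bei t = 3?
Um dies zu lösen, müssen wir 1 Ableitung unserer Gleichung für den Ruck j(t) = 30 nehmen. Die Ableitung von dem Ruck ergibt den Snap: s(t) = 0. Wir haben den Snap s(t) = 0. Durch Einsetzen von t = 3: s(3) = 0.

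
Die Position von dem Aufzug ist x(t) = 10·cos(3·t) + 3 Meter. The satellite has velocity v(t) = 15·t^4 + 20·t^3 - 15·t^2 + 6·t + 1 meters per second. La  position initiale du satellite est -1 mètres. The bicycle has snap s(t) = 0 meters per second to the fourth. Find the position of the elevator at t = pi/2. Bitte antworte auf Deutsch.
Wir haben die Position x(t) = 10·cos(3·t) + 3. Durch Einsetzen von t = pi/2: x(pi/2) = 3.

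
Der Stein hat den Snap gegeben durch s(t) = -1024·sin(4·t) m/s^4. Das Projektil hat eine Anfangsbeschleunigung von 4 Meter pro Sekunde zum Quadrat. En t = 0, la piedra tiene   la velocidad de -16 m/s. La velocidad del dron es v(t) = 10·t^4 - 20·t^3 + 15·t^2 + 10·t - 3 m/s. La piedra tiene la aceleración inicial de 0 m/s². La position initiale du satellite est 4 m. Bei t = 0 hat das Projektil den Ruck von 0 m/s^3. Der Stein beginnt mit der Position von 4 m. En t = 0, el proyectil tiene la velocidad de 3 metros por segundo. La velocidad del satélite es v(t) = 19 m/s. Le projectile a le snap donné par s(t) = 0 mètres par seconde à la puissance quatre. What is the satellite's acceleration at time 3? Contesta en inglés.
Starting from velocity v(t) = 19, we take 1 derivative. Differentiating velocity, we get acceleration: a(t) = 0. Using a(t) = 0 and substituting t = 3, we find a = 0.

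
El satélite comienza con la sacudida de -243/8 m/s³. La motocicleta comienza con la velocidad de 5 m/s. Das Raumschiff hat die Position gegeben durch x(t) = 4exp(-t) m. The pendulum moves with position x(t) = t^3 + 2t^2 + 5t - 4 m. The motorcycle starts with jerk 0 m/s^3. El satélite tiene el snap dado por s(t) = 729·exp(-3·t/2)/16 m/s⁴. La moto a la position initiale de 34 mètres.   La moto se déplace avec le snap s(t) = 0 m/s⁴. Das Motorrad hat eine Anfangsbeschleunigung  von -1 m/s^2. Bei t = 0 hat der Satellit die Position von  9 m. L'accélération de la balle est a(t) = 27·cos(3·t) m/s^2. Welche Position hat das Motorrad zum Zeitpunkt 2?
Ausgehend von dem Snap s(t) = 0, nehmen wir 4 Stammfunktionen. Das Integral von dem Snap ist der Ruck. Mit j(0) = 0 erhalten wir j(t) = 0. Mit ∫j(t)dt und Anwendung von a(0) = -1, finden wir a(t) = -1. Durch Integration von der Beschleunigung und Verwendung der Anfangsbedingung v(0) = 5, erhalten wir v(t) = 5 - t. Durch Integration von der Geschwindigkeit und Verwendung der Anfangsbedingung x(0) = 34, erhalten wir x(t) = -t^2/2 + 5·t + 34. Mit x(t) = -t^2/2 + 5·t + 34 und Einsetzen von t = 2, finden wir x = 42.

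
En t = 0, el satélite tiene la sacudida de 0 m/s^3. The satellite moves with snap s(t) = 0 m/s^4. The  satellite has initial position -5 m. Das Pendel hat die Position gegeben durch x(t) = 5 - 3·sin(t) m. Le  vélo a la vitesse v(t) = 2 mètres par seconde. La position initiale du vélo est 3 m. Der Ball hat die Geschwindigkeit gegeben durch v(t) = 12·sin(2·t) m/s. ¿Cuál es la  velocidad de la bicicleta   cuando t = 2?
De la ecuación de la velocidad v(t) = 2, sustituimos t = 2 para obtener v = 2.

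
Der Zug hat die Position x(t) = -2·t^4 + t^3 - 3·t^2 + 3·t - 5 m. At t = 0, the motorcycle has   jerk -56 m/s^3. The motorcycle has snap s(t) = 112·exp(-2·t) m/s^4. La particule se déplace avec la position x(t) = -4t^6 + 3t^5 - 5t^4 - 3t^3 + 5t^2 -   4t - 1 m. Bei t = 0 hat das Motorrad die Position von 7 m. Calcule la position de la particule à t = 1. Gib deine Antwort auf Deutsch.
Aus der Gleichung für die Position x(t) = -4·t^6 + 3·t^5 - 5·t^4 - 3·t^3 + 5·t^2 - 4·t - 1, setzen wir t = 1 ein und erhalten x = -9.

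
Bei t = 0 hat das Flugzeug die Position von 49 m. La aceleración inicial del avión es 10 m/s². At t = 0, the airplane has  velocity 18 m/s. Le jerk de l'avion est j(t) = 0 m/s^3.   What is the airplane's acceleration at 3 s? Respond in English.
We need to integrate our jerk equation j(t) = 0 1 time. Finding the integral of j(t) and using a(0) = 10: a(t) = 10. From the given acceleration equation a(t) = 10, we substitute t = 3 to get a = 10.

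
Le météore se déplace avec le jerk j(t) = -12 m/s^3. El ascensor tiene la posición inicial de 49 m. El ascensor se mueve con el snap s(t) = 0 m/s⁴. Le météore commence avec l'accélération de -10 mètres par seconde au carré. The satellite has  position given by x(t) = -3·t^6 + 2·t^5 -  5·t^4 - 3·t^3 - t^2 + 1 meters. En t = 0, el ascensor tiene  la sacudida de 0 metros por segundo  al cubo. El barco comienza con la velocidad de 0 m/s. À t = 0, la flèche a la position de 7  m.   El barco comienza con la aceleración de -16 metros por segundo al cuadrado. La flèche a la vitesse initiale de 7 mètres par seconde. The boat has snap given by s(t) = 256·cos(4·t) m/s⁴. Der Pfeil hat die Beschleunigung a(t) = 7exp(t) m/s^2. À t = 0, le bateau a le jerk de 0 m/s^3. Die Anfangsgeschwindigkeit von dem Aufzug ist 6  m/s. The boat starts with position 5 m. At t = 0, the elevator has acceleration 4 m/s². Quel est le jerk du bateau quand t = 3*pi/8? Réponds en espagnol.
Debemos encontrar la antiderivada de nuestra ecuación del snap s(t) = 256·cos(4·t) 1 vez. Tomando ∫s(t)dt y aplicando j(0) = 0, encontramos j(t) = 64·sin(4·t). De la ecuación de la sacudida j(t) = 64·sin(4·t), sustituimos t = 3*pi/8 para obtener j = -64.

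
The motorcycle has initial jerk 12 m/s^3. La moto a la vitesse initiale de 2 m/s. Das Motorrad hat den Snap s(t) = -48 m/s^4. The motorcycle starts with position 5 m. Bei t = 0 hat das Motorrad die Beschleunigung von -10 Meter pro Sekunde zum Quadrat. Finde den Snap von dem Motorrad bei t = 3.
Wir haben den Snap s(t) = -48. Durch Einsetzen von t = 3: s(3) = -48.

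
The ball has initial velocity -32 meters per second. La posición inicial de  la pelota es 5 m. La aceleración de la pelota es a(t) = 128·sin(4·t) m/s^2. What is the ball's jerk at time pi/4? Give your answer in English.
Starting from acceleration a(t) = 128·sin(4·t), we take 1 derivative. The derivative of acceleration gives jerk: j(t) = 512·cos(4·t). Using j(t) = 512·cos(4·t) and substituting t = pi/4, we find j = -512.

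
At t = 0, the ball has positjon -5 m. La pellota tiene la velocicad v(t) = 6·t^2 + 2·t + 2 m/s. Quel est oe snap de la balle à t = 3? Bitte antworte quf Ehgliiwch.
Starting from velocity v(t) = 6·t^2 + 2·t + 2, we take 3 derivatives. The derivative of velocity gives acceleration: a(t) = 12·t + 2. Taking d/dt of a(t), we find j(t) = 12. The derivative of jerk gives snap: s(t) = 0. We have snap s(t) = 0. Substituting t = 3: s(3) = 0.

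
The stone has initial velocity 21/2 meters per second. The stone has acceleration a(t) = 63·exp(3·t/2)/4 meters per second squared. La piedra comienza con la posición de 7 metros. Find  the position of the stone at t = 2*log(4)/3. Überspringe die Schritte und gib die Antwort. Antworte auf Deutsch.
Die Antwort ist 28.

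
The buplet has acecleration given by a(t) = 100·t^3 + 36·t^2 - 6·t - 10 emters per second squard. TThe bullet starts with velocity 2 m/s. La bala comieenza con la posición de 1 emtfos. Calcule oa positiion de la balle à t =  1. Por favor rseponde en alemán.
Wir müssen die Stammfunktion unserer Gleichung für die Beschleunigung a(t) = 100·t^3 + 36·t^2 - 6·t - 10 2-mal finden. Das Integral von der Beschleunigung, mit v(0) = 2, ergibt die Geschwindigkeit: v(t) = 25·t^4 + 12·t^3 - 3·t^2 - 10·t + 2. Mit ∫v(t)dt und Anwendung von x(0) = 1, finden wir x(t) = 5·t^5 + 3·t^4 - t^3 - 5·t^2 + 2·t + 1. Aus der Gleichung für die Position x(t) = 5·t^5 + 3·t^4 - t^3 - 5·t^2 + 2·t + 1, setzen wir t = 1 ein und erhalten x = 5.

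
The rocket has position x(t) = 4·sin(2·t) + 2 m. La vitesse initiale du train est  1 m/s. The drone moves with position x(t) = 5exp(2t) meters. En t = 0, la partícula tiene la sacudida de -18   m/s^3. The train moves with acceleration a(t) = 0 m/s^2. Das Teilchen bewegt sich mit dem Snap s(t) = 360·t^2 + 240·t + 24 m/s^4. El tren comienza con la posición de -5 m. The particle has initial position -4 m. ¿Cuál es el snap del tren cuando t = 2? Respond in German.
Um dies zu lösen, müssen wir 2 Ableitungen unserer Gleichung für die Beschleunigung a(t) = 0 nehmen. Die Ableitung von der Beschleunigung ergibt den Ruck: j(t) = 0. Die Ableitung von dem Ruck ergibt den Snap: s(t) = 0. Aus der Gleichung für den Snap s(t) = 0, setzen wir t = 2 ein und erhalten s = 0.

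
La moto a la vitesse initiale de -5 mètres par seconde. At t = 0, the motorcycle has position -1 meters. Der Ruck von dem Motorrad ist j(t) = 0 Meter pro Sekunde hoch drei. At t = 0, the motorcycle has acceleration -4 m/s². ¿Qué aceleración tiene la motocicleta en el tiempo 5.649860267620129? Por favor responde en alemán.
Ausgehend von dem Ruck j(t) = 0, nehmen wir 1 Integral. Die Stammfunktion von dem Ruck ist die Beschleunigung. Mit a(0) = -4 erhalten wir a(t) = -4. Wir haben die Beschleunigung a(t) = -4. Durch Einsetzen von t = 5.649860267620129: a(5.649860267620129) = -4.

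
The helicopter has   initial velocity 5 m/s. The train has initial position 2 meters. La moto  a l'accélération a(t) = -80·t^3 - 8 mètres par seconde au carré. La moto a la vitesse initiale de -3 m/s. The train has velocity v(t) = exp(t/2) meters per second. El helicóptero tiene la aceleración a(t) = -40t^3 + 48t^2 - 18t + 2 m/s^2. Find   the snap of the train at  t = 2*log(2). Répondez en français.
Nous devons dériver notre équation de la vitesse v(t) = exp(t/2) 3 fois. En dérivant la vitesse, nous obtenons l'accélération: a(t) = exp(t/2)/2. En dérivant l'accélération, nous obtenons le jerk: j(t) = exp(t/2)/4. En prenant d/dt de j(t), nous trouvons s(t) = exp(t/2)/8. De l'équation du snap s(t) = exp(t/2)/8, nous substituons t = 2*log(2) pour obtenir s = 1/4.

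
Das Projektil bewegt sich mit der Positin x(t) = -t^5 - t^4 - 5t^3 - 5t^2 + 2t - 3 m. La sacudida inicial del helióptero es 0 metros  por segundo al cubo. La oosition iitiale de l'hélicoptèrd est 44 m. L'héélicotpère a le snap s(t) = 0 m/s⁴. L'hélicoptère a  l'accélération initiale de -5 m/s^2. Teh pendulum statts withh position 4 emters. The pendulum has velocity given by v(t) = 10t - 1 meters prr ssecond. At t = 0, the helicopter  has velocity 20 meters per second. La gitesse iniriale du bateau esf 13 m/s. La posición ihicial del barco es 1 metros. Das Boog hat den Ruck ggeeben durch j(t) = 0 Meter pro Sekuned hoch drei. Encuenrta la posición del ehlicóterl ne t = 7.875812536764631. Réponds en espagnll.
Necesitamos integrar nuestra ecuación del snap s(t) = 0 4 veces. La antiderivada del snap, con j(0) = 0, da la sacudida: j(t) = 0. La antiderivada de la sacudida es la aceleración. Usando a(0) = -5, obtenemos a(t) = -5. La integral de la aceleración es la velocidad. Usando v(0) = 20, obtenemos v(t) = 20 - 5·t. La integral de la velocidad es la posición. Usando x(0) = 44, obtenemos x(t) = -5·t^2/2 + 20·t + 44. De la ecuación de la posición x(t) = -5·t^2/2 + 20·t + 44, sustituimos t = 7.875812536764631 para obtener x = 46.4451929496453.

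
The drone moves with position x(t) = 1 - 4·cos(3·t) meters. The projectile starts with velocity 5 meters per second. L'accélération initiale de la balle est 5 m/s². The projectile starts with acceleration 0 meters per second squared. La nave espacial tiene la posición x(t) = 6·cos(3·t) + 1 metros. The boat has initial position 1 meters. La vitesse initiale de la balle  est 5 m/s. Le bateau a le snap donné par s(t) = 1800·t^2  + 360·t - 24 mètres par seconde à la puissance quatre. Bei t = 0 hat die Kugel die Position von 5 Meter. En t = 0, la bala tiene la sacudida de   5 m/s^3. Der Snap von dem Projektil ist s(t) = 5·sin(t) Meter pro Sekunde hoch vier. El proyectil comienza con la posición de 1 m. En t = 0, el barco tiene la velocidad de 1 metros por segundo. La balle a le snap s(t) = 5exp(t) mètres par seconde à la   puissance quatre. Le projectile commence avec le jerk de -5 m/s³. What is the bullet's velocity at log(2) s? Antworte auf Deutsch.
Ausgehend von dem Snap s(t) = 5·exp(t), nehmen wir 3 Integrale. Mit ∫s(t)dt und Anwendung von j(0) = 5, finden wir j(t) = 5·exp(t). Durch Integration von dem Ruck und Verwendung der Anfangsbedingung a(0) = 5, erhalten wir a(t) = 5·exp(t). Mit ∫a(t)dt und Anwendung von v(0) = 5, finden wir v(t) = 5·exp(t). Wir haben die Geschwindigkeit v(t) = 5·exp(t). Durch Einsetzen von t = log(2): v(log(2)) = 10.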